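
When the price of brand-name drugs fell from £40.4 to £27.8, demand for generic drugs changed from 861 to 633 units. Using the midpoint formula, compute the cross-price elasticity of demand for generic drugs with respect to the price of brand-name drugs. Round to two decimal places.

ΔQ_x = 633 − 861 = -228; ΔP_y = 27.8 − 40.4 = -12.6.
Midpoints: P̄_y = 34.10, Q̄_x = 747.0.
ε_xy = (ΔQ_x/ΔP_y)(P̄_y/Q̄_x) = (-228/-12.6)(34.10/747.0).
ε_xy > 0, so the goods are substitutes.

0.83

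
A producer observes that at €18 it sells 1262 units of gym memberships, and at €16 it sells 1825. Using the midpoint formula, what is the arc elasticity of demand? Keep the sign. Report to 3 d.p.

-3.100

ΔQ = 1825 − 1262 = 563; ΔP = 16 − 18 = -2.
Midpoints: P̄ = 17.00, Q̄ = 1543.5.
ε = (ΔQ/ΔP)(P̄/Q̄) = (563/-2)(17.00/1543.5).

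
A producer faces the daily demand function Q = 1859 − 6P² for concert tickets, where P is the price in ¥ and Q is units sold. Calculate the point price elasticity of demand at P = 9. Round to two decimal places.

-0.71

At P = 9, Q = 1373.
dQ/dP = −12P = -108.
ε = (dQ/dP)(P/Q) = (-108)(9/1373).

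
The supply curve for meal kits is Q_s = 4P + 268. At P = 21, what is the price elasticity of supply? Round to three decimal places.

0.239

At P = 21, Q_s = 352.
dQ_s/dP = 4.
ε_s = (dQ_s/dP)(P/Q_s) = (4)(21/352).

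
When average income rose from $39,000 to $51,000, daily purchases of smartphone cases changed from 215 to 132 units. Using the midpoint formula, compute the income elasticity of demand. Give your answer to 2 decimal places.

ΔQ = -83, ΔI = 12000. Midpoints: Ī = 45,000, Q̄ = 173.5.
ε_I = (ΔQ/ΔI)(Ī/Q̄) = (-83/12000)(45000/173.5).
ε_I < 0, so the good is inferior.

-1.79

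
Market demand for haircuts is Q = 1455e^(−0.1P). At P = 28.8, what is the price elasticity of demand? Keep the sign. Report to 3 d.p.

-2.880

At P = 28.8, Q = 81.676.
dQ/dP = −0.1·1455e^(−0.1P) = −0.1Q = -8.168.
ε = (dQ/dP)(P/Q) = (-8.168)(28.8/81.676).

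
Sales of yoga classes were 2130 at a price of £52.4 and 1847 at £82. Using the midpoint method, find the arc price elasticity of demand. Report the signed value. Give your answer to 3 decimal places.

ΔQ = 1847 − 2130 = -283; ΔP = 82 − 52.4 = 29.6.
Midpoints: P̄ = 67.20, Q̄ = 1988.5.
ε = (ΔQ/ΔP)(P̄/Q̄) = (-283/29.6)(67.20/1988.5).

-0.323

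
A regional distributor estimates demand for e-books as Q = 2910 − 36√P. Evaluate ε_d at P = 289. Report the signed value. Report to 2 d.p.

At P = 289, Q = 2298.
dQ/dP = −36/(2√P) = -1.059.
ε = (dQ/dP)(P/Q) = (-1.059)(289/2298).

-0.13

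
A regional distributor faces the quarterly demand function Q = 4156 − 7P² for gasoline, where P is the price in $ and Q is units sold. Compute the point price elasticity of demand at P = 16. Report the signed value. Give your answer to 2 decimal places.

-1.52

At P = 16, Q = 2364.
dQ/dP = −14P = -224.
ε = (dQ/dP)(P/Q) = (-224)(16/2364).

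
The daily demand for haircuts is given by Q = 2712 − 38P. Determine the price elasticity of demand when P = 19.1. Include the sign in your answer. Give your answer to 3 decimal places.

-0.365

At P = 19.1, Q = 1986.200.
dQ/dP = −38.
ε = (dQ/dP)(P/Q) = (-38)(19.1/1986.200).
|ε| < 1, so demand is inelastic at this price.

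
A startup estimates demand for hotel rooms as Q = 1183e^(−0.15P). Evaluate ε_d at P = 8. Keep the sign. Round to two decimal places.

-1.20

At P = 8, Q = 356.313.
dQ/dP = −0.15·1183e^(−0.15P) = −0.15Q = -53.447.
ε = (dQ/dP)(P/Q) = (-53.447)(8/356.313).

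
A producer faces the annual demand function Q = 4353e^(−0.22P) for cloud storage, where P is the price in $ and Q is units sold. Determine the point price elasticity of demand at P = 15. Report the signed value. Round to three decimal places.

At P = 15, Q = 160.552.
dQ/dP = −0.22·4353e^(−0.22P) = −0.22Q = -35.322.
ε = (dQ/dP)(P/Q) = (-35.322)(15/160.552).

-3.300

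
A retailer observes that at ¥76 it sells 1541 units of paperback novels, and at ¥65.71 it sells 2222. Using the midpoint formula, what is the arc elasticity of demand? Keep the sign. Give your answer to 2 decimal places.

-2.49

ΔQ = 2222 − 1541 = 681; ΔP = 65.71 − 76 = -10.29.
Midpoints: P̄ = 70.85, Q̄ = 1881.5.
ε = (ΔQ/ΔP)(P̄/Q̄) = (681/-10.29)(70.85/1881.5).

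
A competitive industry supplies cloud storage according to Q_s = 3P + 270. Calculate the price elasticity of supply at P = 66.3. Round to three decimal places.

0.424

At P = 66.3, Q_s = 468.90.
dQ_s/dP = 3.
ε_s = (dQ_s/dP)(P/Q_s) = (3)(66.3/468.90).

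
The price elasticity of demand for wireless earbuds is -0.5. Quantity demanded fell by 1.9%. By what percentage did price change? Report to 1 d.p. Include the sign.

%ΔP ≈ %ΔQ / ε = (-1.9%)/(-0.5) = 3.80%.

3.8%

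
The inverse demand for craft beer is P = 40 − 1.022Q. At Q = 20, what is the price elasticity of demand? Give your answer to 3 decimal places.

At Q = 20, P = 40 − 1.022(20) = 19.56.
dP/dQ = −1.022, so dQ/dP = 1/(−1.022) = -0.978.
ε = (dQ/dP)(P/Q) = (-0.978)(19.56/20).

-0.957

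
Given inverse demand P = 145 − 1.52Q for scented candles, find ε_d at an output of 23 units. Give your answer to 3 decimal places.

At Q = 23, P = 145 − 1.52(23) = 110.04.
dP/dQ = −1.52, so dQ/dP = 1/(−1.52) = -0.658.
ε = (dQ/dP)(P/Q) = (-0.658)(110.04/23).

-3.148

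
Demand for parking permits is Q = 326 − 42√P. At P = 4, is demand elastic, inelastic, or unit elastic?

Q = 242, dQ/dP = -10.500.
ε = (dQ/dP)(P/Q) ≈ -0.174.
|ε| = 0.17 < 1.

inelastic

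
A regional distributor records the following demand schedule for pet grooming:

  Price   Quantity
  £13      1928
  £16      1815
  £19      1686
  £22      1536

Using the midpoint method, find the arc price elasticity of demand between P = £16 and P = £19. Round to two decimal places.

At P = 16, Q = 1815; at P = 19, Q = 1686.
ΔQ = -129, ΔP = 3. Midpoints: P̄ = 17.50, Q̄ = 1750.5.
ε = (ΔQ/ΔP)(P̄/Q̄) = (-129/3)(17.50/1750.5).

-0.43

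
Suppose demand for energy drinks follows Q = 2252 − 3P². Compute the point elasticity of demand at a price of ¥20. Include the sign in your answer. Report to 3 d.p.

At P = 20, Q = 1052.
dQ/dP = −6P = -120.
ε = (dQ/dP)(P/Q) = (-120)(20/1052).

-2.281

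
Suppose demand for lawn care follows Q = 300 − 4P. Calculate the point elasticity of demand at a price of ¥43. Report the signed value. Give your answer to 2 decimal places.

At P = 43, Q = 128.
dQ/dP = −4.
ε = (dQ/dP)(P/Q) = (-4)(43/128).

-1.34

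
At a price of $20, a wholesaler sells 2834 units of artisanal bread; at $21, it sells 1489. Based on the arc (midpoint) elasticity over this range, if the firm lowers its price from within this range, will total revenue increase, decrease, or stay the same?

increase

Arc ε = (-1345/1)(20.50/2161.5) ≈ -12.756.
|ε| = 12.76 > 1, so demand is elastic. A price cut therefore raises total revenue.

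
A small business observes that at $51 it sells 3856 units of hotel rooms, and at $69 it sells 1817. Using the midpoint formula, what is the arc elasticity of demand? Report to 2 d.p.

-2.40

ΔQ = 1817 − 3856 = -2039; ΔP = 69 − 51 = 18.
Midpoints: P̄ = 60.00, Q̄ = 2836.5.
ε = (ΔQ/ΔP)(P̄/Q̄) = (-2039/18)(60.00/2836.5).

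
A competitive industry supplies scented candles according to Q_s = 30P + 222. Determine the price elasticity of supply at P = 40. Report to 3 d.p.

At P = 40, Q_s = 1422.
dQ_s/dP = 30.
ε_s = (dQ_s/dP)(P/Q_s) = (30)(40/1422).

0.844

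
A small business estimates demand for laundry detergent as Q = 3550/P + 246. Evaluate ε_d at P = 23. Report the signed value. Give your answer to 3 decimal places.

At P = 23, Q = 400.348.
dQ/dP = −3550/P² = -6.711.
ε = (dQ/dP)(P/Q) = (-6.711)(23/400.348).
|ε| < 1, so demand is inelastic at this price.

-0.386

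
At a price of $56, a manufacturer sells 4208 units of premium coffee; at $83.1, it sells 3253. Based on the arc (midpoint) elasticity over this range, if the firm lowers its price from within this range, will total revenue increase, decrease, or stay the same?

decrease

Arc ε = (-955/27.1)(69.55/3730.5) ≈ -0.657.
|ε| = 0.66 < 1, so demand is inelastic. A price cut therefore reduces total revenue.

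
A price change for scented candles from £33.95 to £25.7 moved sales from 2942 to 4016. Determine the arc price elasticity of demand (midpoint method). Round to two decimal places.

-1.12

ΔQ = 4016 − 2942 = 1074; ΔP = 25.7 − 33.95 = -8.25.
Midpoints: P̄ = 29.83, Q̄ = 3479.0.
ε = (ΔQ/ΔP)(P̄/Q̄) = (1074/-8.25)(29.83/3479.0).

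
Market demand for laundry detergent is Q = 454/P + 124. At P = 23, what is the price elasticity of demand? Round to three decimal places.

-0.137

At P = 23, Q = 143.739.
dQ/dP = −454/P² = -0.858.
ε = (dQ/dP)(P/Q) = (-0.858)(23/143.739).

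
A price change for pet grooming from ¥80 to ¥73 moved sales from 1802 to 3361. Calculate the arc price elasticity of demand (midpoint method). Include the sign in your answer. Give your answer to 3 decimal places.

-6.600

ΔQ = 3361 − 1802 = 1559; ΔP = 73 − 80 = -7.
Midpoints: P̄ = 76.50, Q̄ = 2581.5.
ε = (ΔQ/ΔP)(P̄/Q̄) = (1559/-7)(76.50/2581.5).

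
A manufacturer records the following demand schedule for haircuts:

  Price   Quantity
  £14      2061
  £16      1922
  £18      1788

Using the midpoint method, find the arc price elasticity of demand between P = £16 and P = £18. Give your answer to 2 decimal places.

At P = 16, Q = 1922; at P = 18, Q = 1788.
ΔQ = -134, ΔP = 2. Midpoints: P̄ = 17.00, Q̄ = 1855.0.
ε = (ΔQ/ΔP)(P̄/Q̄) = (-134/2)(17.00/1855.0).

-0.61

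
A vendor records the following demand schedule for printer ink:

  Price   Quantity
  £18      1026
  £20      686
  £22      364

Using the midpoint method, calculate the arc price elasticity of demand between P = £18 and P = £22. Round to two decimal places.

-4.76

At P = 18, Q = 1026; at P = 22, Q = 364.
ΔQ = -662, ΔP = 4. Midpoints: P̄ = 20.00, Q̄ = 695.0.
ε = (ΔQ/ΔP)(P̄/Q̄) = (-662/4)(20.00/695.0).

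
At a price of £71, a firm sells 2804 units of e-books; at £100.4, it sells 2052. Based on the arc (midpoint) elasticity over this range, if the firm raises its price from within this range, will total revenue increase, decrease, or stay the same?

increase

Arc ε = (-752/29.4)(85.70/2428.0) ≈ -0.903.
|ε| = 0.90 < 1, so demand is inelastic. A price rise therefore raises total revenue.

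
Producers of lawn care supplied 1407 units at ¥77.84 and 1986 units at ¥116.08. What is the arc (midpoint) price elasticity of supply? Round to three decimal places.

0.865

ΔQ = 1986 − 1407 = 579; ΔP = 116.08 − 77.84 = 38.24.
Midpoints: P̄ = 96.96, Q̄ = 1696.5.
ε_s = (ΔQ/ΔP)(P̄/Q̄) = (579/38.24)(96.96/1696.5).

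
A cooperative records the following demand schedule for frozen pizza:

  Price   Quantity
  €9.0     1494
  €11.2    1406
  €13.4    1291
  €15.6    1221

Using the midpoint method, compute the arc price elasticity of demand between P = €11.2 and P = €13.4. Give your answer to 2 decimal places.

At P = 11.2, Q = 1406; at P = 13.4, Q = 1291.
ΔQ = -115, ΔP = 2.2. Midpoints: P̄ = 12.30, Q̄ = 1348.5.
ε = (ΔQ/ΔP)(P̄/Q̄) = (-115/2.2)(12.30/1348.5).

-0.48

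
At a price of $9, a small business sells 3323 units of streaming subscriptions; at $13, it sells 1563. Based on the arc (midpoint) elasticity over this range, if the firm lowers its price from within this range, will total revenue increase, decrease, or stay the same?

increase

Arc ε = (-1760/4)(11.00/2443.0) ≈ -1.981.
|ε| = 1.98 > 1, so demand is elastic. A price cut therefore raises total revenue.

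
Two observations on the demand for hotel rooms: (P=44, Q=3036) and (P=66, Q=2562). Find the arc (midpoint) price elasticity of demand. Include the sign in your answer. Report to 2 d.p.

ΔQ = 2562 − 3036 = -474; ΔP = 66 − 44 = 22.
Midpoints: P̄ = 55.00, Q̄ = 2799.0.
ε = (ΔQ/ΔP)(P̄/Q̄) = (-474/22)(55.00/2799.0).

-0.42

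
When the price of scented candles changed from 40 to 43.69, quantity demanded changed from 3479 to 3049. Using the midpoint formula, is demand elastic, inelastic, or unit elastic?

Arc ε ≈ -1.494.
|ε| = 1.49 > 1.

elastic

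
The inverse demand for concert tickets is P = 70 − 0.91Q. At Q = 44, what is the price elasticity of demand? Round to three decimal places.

At Q = 44, P = 70 − 0.91(44) = 29.96.
dP/dQ = −0.91, so dQ/dP = 1/(−0.91) = -1.099.
ε = (dQ/dP)(P/Q) = (-1.099)(29.96/44).

-0.748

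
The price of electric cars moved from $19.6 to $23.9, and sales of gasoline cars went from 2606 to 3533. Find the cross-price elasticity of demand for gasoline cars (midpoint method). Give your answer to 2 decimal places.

1.53

ΔQ_x = 3533 − 2606 = 927; ΔP_y = 23.9 − 19.6 = 4.3.
Midpoints: P̄_y = 21.75, Q̄_x = 3069.5.
ε_xy = (ΔQ_x/ΔP_y)(P̄_y/Q̄_x) = (927/4.3)(21.75/3069.5).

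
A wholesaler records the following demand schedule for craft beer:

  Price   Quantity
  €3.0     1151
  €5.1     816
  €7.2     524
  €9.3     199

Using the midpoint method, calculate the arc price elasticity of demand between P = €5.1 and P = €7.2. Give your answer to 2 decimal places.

-1.28

At P = 5.1, Q = 816; at P = 7.2, Q = 524.
ΔQ = -292, ΔP = 2.1. Midpoints: P̄ = 6.15, Q̄ = 670.0.
ε = (ΔQ/ΔP)(P̄/Q̄) = (-292/2.1)(6.15/670.0).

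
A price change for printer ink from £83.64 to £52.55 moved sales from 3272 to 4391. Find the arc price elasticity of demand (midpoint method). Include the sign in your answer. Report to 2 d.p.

ΔQ = 4391 − 3272 = 1119; ΔP = 52.55 − 83.64 = -31.09.
Midpoints: P̄ = 68.09, Q̄ = 3831.5.
ε = (ΔQ/ΔP)(P̄/Q̄) = (1119/-31.09)(68.09/3831.5).

-0.64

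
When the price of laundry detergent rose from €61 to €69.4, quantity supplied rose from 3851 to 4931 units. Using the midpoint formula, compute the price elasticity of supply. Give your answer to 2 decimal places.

1.91

ΔQ = 4931 − 3851 = 1080; ΔP = 69.4 − 61 = 8.4.
Midpoints: P̄ = 65.20, Q̄ = 4391.0.
ε_s = (ΔQ/ΔP)(P̄/Q̄) = (1080/8.4)(65.20/4391.0).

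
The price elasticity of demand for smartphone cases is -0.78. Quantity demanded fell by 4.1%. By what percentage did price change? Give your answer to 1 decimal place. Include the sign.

%ΔP ≈ %ΔQ / ε = (-4.1%)/(-0.78) = 5.26%.

5.3%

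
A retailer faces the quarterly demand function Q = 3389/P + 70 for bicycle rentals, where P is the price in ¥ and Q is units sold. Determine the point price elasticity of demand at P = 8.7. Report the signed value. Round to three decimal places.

-0.848

At P = 8.7, Q = 459.540.
dQ/dP = −3389/P² = -44.775.
ε = (dQ/dP)(P/Q) = (-44.775)(8.7/459.540).
|ε| < 1, so demand is inelastic at this price.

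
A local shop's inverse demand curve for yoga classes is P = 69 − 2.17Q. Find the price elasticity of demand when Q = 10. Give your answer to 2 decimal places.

-2.18

At Q = 10, P = 69 − 2.17(10) = 47.30.
dP/dQ = −2.17, so dQ/dP = 1/(−2.17) = -0.461.
ε = (dQ/dP)(P/Q) = (-0.461)(47.30/10).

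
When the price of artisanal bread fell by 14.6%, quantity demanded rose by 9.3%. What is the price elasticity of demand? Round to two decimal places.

ε = %ΔQ / %ΔP = (9.3)/(-14.6) = -0.637.

-0.64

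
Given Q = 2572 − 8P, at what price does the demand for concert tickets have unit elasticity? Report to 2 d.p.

160.75

For linear demand Q = a − bP, ε = −bP/(a − bP). |ε| = 1 when bP = a − bP, i.e. P = a/(2b).
P = 2572/(2·8) = 2572/16 = 160.7500.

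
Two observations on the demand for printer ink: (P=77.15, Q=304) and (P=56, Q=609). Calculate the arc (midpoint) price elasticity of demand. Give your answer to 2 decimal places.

ΔQ = 609 − 304 = 305; ΔP = 56 − 77.15 = -21.15.
Midpoints: P̄ = 66.58, Q̄ = 456.5.
ε = (ΔQ/ΔP)(P̄/Q̄) = (305/-21.15)(66.58/456.5).

-2.10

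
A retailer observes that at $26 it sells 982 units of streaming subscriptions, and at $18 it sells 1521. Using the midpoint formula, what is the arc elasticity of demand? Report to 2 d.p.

-1.18

ΔQ = 1521 − 982 = 539; ΔP = 18 − 26 = -8.
Midpoints: P̄ = 22.00, Q̄ = 1251.5.
ε = (ΔQ/ΔP)(P̄/Q̄) = (539/-8)(22.00/1251.5).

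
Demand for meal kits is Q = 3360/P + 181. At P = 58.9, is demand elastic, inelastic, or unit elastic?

Q = 238.046, dQ/dP = -0.969.
ε = (dQ/dP)(P/Q) ≈ -0.240.
|ε| = 0.24 < 1.

inelastic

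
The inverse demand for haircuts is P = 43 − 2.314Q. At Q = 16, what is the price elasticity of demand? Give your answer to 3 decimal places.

At Q = 16, P = 43 − 2.314(16) = 5.98.
dP/dQ = −2.314, so dQ/dP = 1/(−2.314) = -0.432.
ε = (dQ/dP)(P/Q) = (-0.432)(5.98/16).

-0.161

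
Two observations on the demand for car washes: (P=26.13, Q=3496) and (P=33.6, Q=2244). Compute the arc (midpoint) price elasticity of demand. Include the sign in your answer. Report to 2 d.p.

ΔQ = 2244 − 3496 = -1252; ΔP = 33.6 − 26.13 = 7.47.
Midpoints: P̄ = 29.87, Q̄ = 2870.0.
ε = (ΔQ/ΔP)(P̄/Q̄) = (-1252/7.47)(29.87/2870.0).

-1.74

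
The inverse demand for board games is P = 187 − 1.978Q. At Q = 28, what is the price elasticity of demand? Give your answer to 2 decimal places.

-2.38

At Q = 28, P = 187 − 1.978(28) = 131.62.
dP/dQ = −1.978, so dQ/dP = 1/(−1.978) = -0.506.
ε = (dQ/dP)(P/Q) = (-0.506)(131.62/28).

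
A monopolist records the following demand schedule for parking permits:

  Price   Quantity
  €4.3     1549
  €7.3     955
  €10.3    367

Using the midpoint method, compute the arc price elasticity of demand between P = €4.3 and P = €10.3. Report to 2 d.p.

-1.50

At P = 4.3, Q = 1549; at P = 10.3, Q = 367.
ΔQ = -1182, ΔP = 6.0. Midpoints: P̄ = 7.30, Q̄ = 958.0.
ε = (ΔQ/ΔP)(P̄/Q̄) = (-1182/6.0)(7.30/958.0).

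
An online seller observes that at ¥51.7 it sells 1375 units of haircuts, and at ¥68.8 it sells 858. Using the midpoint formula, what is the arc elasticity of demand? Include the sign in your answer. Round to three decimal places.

-1.632

ΔQ = 858 − 1375 = -517; ΔP = 68.8 − 51.7 = 17.1.
Midpoints: P̄ = 60.25, Q̄ = 1116.5.
ε = (ΔQ/ΔP)(P̄/Q̄) = (-517/17.1)(60.25/1116.5).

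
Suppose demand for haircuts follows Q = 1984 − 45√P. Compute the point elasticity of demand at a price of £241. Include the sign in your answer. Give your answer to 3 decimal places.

-0.272

At P = 241, Q = 1285.412.
dQ/dP = −45/(2√P) = -1.449.
ε = (dQ/dP)(P/Q) = (-1.449)(241/1285.412).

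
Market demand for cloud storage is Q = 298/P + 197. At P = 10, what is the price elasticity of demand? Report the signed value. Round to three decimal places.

At P = 10, Q = 226.800.
dQ/dP = −298/P² = -2.980.
ε = (dQ/dP)(P/Q) = (-2.980)(10/226.800).

-0.131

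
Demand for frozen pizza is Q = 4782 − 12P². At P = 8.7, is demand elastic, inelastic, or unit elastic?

Q = 3873.720, dQ/dP = -208.800.
ε = (dQ/dP)(P/Q) ≈ -0.469.
|ε| = 0.47 < 1.

inelastic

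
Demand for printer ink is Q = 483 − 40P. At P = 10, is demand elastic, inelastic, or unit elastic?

elastic

Q = 83, dQ/dP = -40.
ε = (dQ/dP)(P/Q) ≈ -4.819.
|ε| = 4.82 > 1.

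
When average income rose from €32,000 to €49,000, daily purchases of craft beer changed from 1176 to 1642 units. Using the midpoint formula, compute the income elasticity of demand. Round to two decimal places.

ΔQ = 466, ΔI = 17000. Midpoints: Ī = 40,500, Q̄ = 1409.0.
ε_I = (ΔQ/ΔI)(Ī/Q̄) = (466/17000)(40500/1409.0).
ε_I > 0, so the good is normal.

0.79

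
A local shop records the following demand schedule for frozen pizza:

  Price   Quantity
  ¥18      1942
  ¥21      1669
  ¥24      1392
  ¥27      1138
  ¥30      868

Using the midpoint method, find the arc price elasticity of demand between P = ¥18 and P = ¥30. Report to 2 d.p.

-1.53

At P = 18, Q = 1942; at P = 30, Q = 868.
ΔQ = -1074, ΔP = 12. Midpoints: P̄ = 24.00, Q̄ = 1405.0.
ε = (ΔQ/ΔP)(P̄/Q̄) = (-1074/12)(24.00/1405.0).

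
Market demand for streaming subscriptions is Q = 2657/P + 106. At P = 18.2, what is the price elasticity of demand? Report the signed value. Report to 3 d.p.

-0.579

At P = 18.2, Q = 251.989.
dQ/dP = −2657/P² = -8.021.
ε = (dQ/dP)(P/Q) = (-8.021)(18.2/251.989).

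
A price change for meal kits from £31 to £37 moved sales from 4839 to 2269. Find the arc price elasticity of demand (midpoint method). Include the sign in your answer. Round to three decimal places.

-4.098

ΔQ = 2269 − 4839 = -2570; ΔP = 37 − 31 = 6.
Midpoints: P̄ = 34.00, Q̄ = 3554.0.
ε = (ΔQ/ΔP)(P̄/Q̄) = (-2570/6)(34.00/3554.0).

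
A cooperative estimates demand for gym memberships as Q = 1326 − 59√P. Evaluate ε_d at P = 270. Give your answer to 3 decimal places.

-1.360

At P = 270, Q = 356.531.
dQ/dP = −59/(2√P) = -1.795.
ε = (dQ/dP)(P/Q) = (-1.795)(270/356.531).
|ε| > 1, so demand is elastic at this price.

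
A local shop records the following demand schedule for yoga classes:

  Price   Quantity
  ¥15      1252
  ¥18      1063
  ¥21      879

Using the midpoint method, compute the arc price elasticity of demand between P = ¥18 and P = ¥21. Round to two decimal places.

At P = 18, Q = 1063; at P = 21, Q = 879.
ΔQ = -184, ΔP = 3. Midpoints: P̄ = 19.50, Q̄ = 971.0.
ε = (ΔQ/ΔP)(P̄/Q̄) = (-184/3)(19.50/971.0).

-1.23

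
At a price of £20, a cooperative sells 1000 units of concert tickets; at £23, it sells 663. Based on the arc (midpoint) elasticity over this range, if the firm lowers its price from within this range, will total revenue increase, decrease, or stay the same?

Arc ε = (-337/3)(21.50/831.5) ≈ -2.905.
|ε| = 2.90 > 1, so demand is elastic. A price cut therefore raises total revenue.

increase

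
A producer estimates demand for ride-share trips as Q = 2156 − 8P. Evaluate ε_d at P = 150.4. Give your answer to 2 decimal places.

-1.26

At P = 150.4, Q = 952.800.
dQ/dP = −8.
ε = (dQ/dP)(P/Q) = (-8)(150.4/952.800).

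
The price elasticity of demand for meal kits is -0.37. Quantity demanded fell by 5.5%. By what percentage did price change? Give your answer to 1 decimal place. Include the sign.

%ΔP ≈ %ΔQ / ε = (-5.5%)/(-0.37) = 14.86%.

14.9%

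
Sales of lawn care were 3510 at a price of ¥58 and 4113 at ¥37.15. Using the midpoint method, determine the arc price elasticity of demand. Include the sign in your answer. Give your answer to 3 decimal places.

ΔQ = 4113 − 3510 = 603; ΔP = 37.15 − 58 = -20.85.
Midpoints: P̄ = 47.58, Q̄ = 3811.5.
ε = (ΔQ/ΔP)(P̄/Q̄) = (603/-20.85)(47.58/3811.5).

-0.361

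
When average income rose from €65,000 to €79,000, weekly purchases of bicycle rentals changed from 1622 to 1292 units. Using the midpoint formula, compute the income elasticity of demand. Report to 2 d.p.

-1.16

ΔQ = -330, ΔI = 14000. Midpoints: Ī = 72,000, Q̄ = 1457.0.
ε_I = (ΔQ/ΔI)(Ī/Q̄) = (-330/14000)(72000/1457.0).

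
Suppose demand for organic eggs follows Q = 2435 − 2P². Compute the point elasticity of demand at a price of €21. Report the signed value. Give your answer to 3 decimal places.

At P = 21, Q = 1553.
dQ/dP = −4P = -84.
ε = (dQ/dP)(P/Q) = (-84)(21/1553).
|ε| > 1, so demand is elastic at this price.

-1.136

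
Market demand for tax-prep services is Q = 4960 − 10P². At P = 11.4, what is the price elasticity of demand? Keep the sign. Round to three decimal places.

At P = 11.4, Q = 3660.400.
dQ/dP = −20P = -228.
ε = (dQ/dP)(P/Q) = (-228)(11.4/3660.400).
|ε| < 1, so demand is inelastic at this price.

-0.710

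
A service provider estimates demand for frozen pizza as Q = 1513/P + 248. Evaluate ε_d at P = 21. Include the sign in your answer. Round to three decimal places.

-0.225

At P = 21, Q = 320.048.
dQ/dP = −1513/P² = -3.431.
ε = (dQ/dP)(P/Q) = (-3.431)(21/320.048).
|ε| < 1, so demand is inelastic at this price.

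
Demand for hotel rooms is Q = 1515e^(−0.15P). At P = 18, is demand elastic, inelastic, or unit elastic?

Q = 101.816, dQ/dP = -15.272.
ε = (dQ/dP)(P/Q) ≈ -2.700.
|ε| = 2.70 > 1.

elastic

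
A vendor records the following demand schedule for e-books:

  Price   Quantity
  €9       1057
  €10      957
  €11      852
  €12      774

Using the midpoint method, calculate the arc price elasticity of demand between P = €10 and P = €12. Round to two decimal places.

-1.16

At P = 10, Q = 957; at P = 12, Q = 774.
ΔQ = -183, ΔP = 2. Midpoints: P̄ = 11.00, Q̄ = 865.5.
ε = (ΔQ/ΔP)(P̄/Q̄) = (-183/2)(11.00/865.5).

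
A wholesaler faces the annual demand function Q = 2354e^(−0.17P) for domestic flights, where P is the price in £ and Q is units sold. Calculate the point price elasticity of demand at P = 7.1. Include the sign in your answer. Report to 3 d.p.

-1.207

At P = 7.1, Q = 704.065.
dQ/dP = −0.17·2354e^(−0.17P) = −0.17Q = -119.691.
ε = (dQ/dP)(P/Q) = (-119.691)(7.1/704.065).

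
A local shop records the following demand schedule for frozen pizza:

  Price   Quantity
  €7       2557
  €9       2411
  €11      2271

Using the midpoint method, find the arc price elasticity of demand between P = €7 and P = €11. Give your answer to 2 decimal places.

At P = 7, Q = 2557; at P = 11, Q = 2271.
ΔQ = -286, ΔP = 4. Midpoints: P̄ = 9.00, Q̄ = 2414.0.
ε = (ΔQ/ΔP)(P̄/Q̄) = (-286/4)(9.00/2414.0).

-0.27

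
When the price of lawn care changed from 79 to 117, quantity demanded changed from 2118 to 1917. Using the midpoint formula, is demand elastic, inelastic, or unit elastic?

inelastic

Arc ε ≈ -0.257.
|ε| = 0.26 < 1.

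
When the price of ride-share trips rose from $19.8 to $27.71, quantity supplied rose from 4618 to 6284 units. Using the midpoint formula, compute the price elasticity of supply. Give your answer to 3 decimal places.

0.918

ΔQ = 6284 − 4618 = 1666; ΔP = 27.71 − 19.8 = 7.91.
Midpoints: P̄ = 23.76, Q̄ = 5451.0.
ε_s = (ΔQ/ΔP)(P̄/Q̄) = (1666/7.91)(23.76/5451.0).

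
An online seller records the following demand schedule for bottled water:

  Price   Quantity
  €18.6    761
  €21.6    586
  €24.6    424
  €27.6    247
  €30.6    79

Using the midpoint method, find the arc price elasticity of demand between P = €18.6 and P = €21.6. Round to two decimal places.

-1.74

At P = 18.6, Q = 761; at P = 21.6, Q = 586.
ΔQ = -175, ΔP = 3.0. Midpoints: P̄ = 20.10, Q̄ = 673.5.
ε = (ΔQ/ΔP)(P̄/Q̄) = (-175/3.0)(20.10/673.5).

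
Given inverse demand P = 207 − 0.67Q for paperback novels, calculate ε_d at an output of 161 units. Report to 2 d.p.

At Q = 161, P = 207 − 0.67(161) = 99.13.
dP/dQ = −0.67, so dQ/dP = 1/(−0.67) = -1.493.
ε = (dQ/dP)(P/Q) = (-1.493)(99.13/161).

-0.92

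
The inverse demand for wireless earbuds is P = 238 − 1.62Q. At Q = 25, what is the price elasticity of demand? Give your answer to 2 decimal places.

At Q = 25, P = 238 − 1.62(25) = 197.50.
dP/dQ = −1.62, so dQ/dP = 1/(−1.62) = -0.617.
ε = (dQ/dP)(P/Q) = (-0.617)(197.50/25).

-4.88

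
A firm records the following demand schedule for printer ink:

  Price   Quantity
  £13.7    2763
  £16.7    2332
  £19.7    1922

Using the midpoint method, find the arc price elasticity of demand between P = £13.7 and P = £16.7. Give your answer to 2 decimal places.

-0.86

At P = 13.7, Q = 2763; at P = 16.7, Q = 2332.
ΔQ = -431, ΔP = 3.0. Midpoints: P̄ = 15.20, Q̄ = 2547.5.
ε = (ΔQ/ΔP)(P̄/Q̄) = (-431/3.0)(15.20/2547.5).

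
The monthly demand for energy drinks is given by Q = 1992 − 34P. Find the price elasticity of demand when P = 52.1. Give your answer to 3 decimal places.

-8.030

At P = 52.1, Q = 220.600.
dQ/dP = −34.
ε = (dQ/dP)(P/Q) = (-34)(52.1/220.600).
|ε| > 1, so demand is elastic at this price.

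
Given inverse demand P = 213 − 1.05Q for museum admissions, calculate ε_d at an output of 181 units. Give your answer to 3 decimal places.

-0.121

At Q = 181, P = 213 − 1.05(181) = 22.95.
dP/dQ = −1.05, so dQ/dP = 1/(−1.05) = -0.952.
ε = (dQ/dP)(P/Q) = (-0.952)(22.95/181).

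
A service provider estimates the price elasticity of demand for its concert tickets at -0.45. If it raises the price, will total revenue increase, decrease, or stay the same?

|ε| = 0.45 < 1, so demand is inelastic. A price rise therefore raises total revenue.

increase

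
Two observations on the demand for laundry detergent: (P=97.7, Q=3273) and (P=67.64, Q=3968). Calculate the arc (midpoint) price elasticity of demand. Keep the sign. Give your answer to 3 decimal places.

-0.528

ΔQ = 3968 − 3273 = 695; ΔP = 67.64 − 97.7 = -30.06.
Midpoints: P̄ = 82.67, Q̄ = 3620.5.
ε = (ΔQ/ΔP)(P̄/Q̄) = (695/-30.06)(82.67/3620.5).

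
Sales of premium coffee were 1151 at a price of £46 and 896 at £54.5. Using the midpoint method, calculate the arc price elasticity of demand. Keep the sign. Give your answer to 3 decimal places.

ΔQ = 896 − 1151 = -255; ΔP = 54.5 − 46 = 8.5.
Midpoints: P̄ = 50.25, Q̄ = 1023.5.
ε = (ΔQ/ΔP)(P̄/Q̄) = (-255/8.5)(50.25/1023.5).

-1.473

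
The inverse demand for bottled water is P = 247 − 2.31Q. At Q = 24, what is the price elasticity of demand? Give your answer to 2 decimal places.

At Q = 24, P = 247 − 2.31(24) = 191.56.
dP/dQ = −2.31, so dQ/dP = 1/(−2.31) = -0.433.
ε = (dQ/dP)(P/Q) = (-0.433)(191.56/24).

-3.46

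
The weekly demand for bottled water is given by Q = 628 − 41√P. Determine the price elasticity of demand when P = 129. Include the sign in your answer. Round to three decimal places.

At P = 129, Q = 162.330.
dQ/dP = −41/(2√P) = -1.805.
ε = (dQ/dP)(P/Q) = (-1.805)(129/162.330).

-1.434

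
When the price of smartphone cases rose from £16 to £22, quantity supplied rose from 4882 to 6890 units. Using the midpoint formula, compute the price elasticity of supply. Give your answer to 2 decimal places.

1.08

ΔQ = 6890 − 4882 = 2008; ΔP = 22 − 16 = 6.
Midpoints: P̄ = 19.00, Q̄ = 5886.0.
ε_s = (ΔQ/ΔP)(P̄/Q̄) = (2008/6)(19.00/5886.0).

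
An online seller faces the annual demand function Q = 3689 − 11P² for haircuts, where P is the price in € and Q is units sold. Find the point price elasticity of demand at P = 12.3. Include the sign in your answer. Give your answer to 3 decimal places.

At P = 12.3, Q = 2024.810.
dQ/dP = −22P = -270.600.
ε = (dQ/dP)(P/Q) = (-270.600)(12.3/2024.810).

-1.644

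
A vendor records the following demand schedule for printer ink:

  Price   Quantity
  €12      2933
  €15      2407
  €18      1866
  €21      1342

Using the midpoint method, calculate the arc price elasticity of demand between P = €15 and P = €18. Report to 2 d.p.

-1.39

At P = 15, Q = 2407; at P = 18, Q = 1866.
ΔQ = -541, ΔP = 3. Midpoints: P̄ = 16.50, Q̄ = 2136.5.
ε = (ΔQ/ΔP)(P̄/Q̄) = (-541/3)(16.50/2136.5).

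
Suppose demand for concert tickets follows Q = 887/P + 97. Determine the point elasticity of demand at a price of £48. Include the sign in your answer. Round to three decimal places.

At P = 48, Q = 115.479.
dQ/dP = −887/P² = -0.385.
ε = (dQ/dP)(P/Q) = (-0.385)(48/115.479).

-0.160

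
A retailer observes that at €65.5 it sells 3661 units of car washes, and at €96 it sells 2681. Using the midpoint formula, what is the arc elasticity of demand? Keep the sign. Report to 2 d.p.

-0.82

ΔQ = 2681 − 3661 = -980; ΔP = 96 − 65.5 = 30.5.
Midpoints: P̄ = 80.75, Q̄ = 3171.0.
ε = (ΔQ/ΔP)(P̄/Q̄) = (-980/30.5)(80.75/3171.0).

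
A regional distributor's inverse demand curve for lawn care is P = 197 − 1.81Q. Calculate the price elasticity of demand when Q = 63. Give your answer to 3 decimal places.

At Q = 63, P = 197 − 1.81(63) = 82.97.
dP/dQ = −1.81, so dQ/dP = 1/(−1.81) = -0.552.
ε = (dQ/dP)(P/Q) = (-0.552)(82.97/63).

-0.728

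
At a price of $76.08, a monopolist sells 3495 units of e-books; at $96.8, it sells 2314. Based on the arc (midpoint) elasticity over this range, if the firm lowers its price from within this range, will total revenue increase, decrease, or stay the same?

Arc ε = (-1181/20.72)(86.44/2904.5) ≈ -1.696.
|ε| = 1.70 > 1, so demand is elastic. A price cut therefore raises total revenue.

increase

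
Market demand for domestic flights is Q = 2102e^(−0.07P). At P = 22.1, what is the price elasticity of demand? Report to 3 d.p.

-1.547

At P = 22.1, Q = 447.486.
dQ/dP = −0.07·2102e^(−0.07P) = −0.07Q = -31.324.
ε = (dQ/dP)(P/Q) = (-31.324)(22.1/447.486).
|ε| > 1, so demand is elastic at this price.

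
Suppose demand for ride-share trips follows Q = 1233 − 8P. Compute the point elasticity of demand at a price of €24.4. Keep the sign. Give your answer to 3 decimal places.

-0.188

At P = 24.4, Q = 1037.800.
dQ/dP = −8.
ε = (dQ/dP)(P/Q) = (-8)(24.4/1037.800).
|ε| < 1, so demand is inelastic at this price.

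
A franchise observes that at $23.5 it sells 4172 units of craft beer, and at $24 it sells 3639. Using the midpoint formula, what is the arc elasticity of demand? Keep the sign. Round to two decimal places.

ΔQ = 3639 − 4172 = -533; ΔP = 24 − 23.5 = 0.5.
Midpoints: P̄ = 23.75, Q̄ = 3905.5.
ε = (ΔQ/ΔP)(P̄/Q̄) = (-533/0.5)(23.75/3905.5).

-6.48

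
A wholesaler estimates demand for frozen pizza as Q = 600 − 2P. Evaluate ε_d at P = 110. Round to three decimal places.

At P = 110, Q = 380.
dQ/dP = −2.
ε = (dQ/dP)(P/Q) = (-2)(110/380).

-0.579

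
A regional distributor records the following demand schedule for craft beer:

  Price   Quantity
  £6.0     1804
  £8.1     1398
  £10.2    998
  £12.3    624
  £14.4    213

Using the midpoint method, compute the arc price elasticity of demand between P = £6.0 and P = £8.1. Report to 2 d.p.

-0.85

At P = 6.0, Q = 1804; at P = 8.1, Q = 1398.
ΔQ = -406, ΔP = 2.1. Midpoints: P̄ = 7.05, Q̄ = 1601.0.
ε = (ΔQ/ΔP)(P̄/Q̄) = (-406/2.1)(7.05/1601.0).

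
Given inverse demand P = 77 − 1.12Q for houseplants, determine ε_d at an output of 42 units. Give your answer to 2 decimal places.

At Q = 42, P = 77 − 1.12(42) = 29.96.
dP/dQ = −1.12, so dQ/dP = 1/(−1.12) = -0.893.
ε = (dQ/dP)(P/Q) = (-0.893)(29.96/42).

-0.64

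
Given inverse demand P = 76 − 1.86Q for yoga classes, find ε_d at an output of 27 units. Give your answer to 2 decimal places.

-0.51

At Q = 27, P = 76 − 1.86(27) = 25.78.
dP/dQ = −1.86, so dQ/dP = 1/(−1.86) = -0.538.
ε = (dQ/dP)(P/Q) = (-0.538)(25.78/27).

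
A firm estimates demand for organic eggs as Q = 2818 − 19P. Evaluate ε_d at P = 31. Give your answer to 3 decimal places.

-0.264

At P = 31, Q = 2229.
dQ/dP = −19.
ε = (dQ/dP)(P/Q) = (-19)(31/2229).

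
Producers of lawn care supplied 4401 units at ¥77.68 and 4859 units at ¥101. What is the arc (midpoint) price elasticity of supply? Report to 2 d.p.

0.38

ΔQ = 4859 − 4401 = 458; ΔP = 101 − 77.68 = 23.32.
Midpoints: P̄ = 89.34, Q̄ = 4630.0.
ε_s = (ΔQ/ΔP)(P̄/Q̄) = (458/23.32)(89.34/4630.0).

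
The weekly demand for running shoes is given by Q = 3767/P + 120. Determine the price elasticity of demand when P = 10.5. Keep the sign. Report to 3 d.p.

-0.749

At P = 10.5, Q = 478.762.
dQ/dP = −3767/P² = -34.168.
ε = (dQ/dP)(P/Q) = (-34.168)(10.5/478.762).
|ε| < 1, so demand is inelastic at this price.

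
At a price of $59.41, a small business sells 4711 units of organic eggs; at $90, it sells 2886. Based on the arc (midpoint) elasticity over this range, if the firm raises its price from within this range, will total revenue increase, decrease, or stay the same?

decrease

Arc ε = (-1825/30.59)(74.70/3798.5) ≈ -1.173.
|ε| = 1.17 > 1, so demand is elastic. A price rise therefore reduces total revenue.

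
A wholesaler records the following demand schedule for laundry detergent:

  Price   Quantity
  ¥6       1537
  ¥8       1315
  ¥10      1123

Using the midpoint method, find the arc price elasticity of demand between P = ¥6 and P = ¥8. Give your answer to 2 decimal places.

-0.54

At P = 6, Q = 1537; at P = 8, Q = 1315.
ΔQ = -222, ΔP = 2. Midpoints: P̄ = 7.00, Q̄ = 1426.0.
ε = (ΔQ/ΔP)(P̄/Q̄) = (-222/2)(7.00/1426.0).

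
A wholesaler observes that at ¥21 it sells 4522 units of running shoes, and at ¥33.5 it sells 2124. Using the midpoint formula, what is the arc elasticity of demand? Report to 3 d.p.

ΔQ = 2124 − 4522 = -2398; ΔP = 33.5 − 21 = 12.5.
Midpoints: P̄ = 27.25, Q̄ = 3323.0.
ε = (ΔQ/ΔP)(P̄/Q̄) = (-2398/12.5)(27.25/3323.0).

-1.573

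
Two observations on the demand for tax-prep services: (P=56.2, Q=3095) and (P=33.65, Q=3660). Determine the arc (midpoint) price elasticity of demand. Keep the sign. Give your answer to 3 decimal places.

ΔQ = 3660 − 3095 = 565; ΔP = 33.65 − 56.2 = -22.55.
Midpoints: P̄ = 44.92, Q̄ = 3377.5.
ε = (ΔQ/ΔP)(P̄/Q̄) = (565/-22.55)(44.92/3377.5).

-0.333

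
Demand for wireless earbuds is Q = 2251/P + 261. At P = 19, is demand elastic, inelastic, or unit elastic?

Q = 379.474, dQ/dP = -6.235.
ε = (dQ/dP)(P/Q) ≈ -0.312.
|ε| = 0.31 < 1.

inelastic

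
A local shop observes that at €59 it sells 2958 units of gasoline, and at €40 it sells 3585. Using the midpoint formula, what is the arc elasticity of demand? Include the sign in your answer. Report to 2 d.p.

-0.50

ΔQ = 3585 − 2958 = 627; ΔP = 40 − 59 = -19.
Midpoints: P̄ = 49.50, Q̄ = 3271.5.
ε = (ΔQ/ΔP)(P̄/Q̄) = (627/-19)(49.50/3271.5).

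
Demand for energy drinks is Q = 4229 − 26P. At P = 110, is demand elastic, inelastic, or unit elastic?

Q = 1369, dQ/dP = -26.
ε = (dQ/dP)(P/Q) ≈ -2.089.
|ε| = 2.09 > 1.

elastic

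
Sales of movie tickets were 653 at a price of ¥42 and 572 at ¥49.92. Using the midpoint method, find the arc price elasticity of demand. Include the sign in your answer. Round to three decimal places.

ΔQ = 572 − 653 = -81; ΔP = 49.92 − 42 = 7.92.
Midpoints: P̄ = 45.96, Q̄ = 612.5.
ε = (ΔQ/ΔP)(P̄/Q̄) = (-81/7.92)(45.96/612.5).

-0.767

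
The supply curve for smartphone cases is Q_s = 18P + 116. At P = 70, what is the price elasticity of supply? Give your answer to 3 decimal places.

0.916

At P = 70, Q_s = 1376.
dQ_s/dP = 18.
ε_s = (dQ_s/dP)(P/Q_s) = (18)(70/1376).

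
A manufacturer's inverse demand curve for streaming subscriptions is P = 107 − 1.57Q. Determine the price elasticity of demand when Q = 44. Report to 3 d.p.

-0.549

At Q = 44, P = 107 − 1.57(44) = 37.92.
dP/dQ = −1.57, so dQ/dP = 1/(−1.57) = -0.637.
ε = (dQ/dP)(P/Q) = (-0.637)(37.92/44).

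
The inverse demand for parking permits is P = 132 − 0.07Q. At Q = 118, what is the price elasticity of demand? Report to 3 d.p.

-14.981

At Q = 118, P = 132 − 0.07(118) = 123.74.
dP/dQ = −0.07, so dQ/dP = 1/(−0.07) = -14.286.
ε = (dQ/dP)(P/Q) = (-14.286)(123.74/118).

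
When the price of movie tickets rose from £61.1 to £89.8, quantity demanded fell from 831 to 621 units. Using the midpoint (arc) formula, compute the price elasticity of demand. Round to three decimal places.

-0.760

ΔQ = 621 − 831 = -210; ΔP = 89.8 − 61.1 = 28.7.
Midpoints: P̄ = 75.45, Q̄ = 726.0.
ε = (ΔQ/ΔP)(P̄/Q̄) = (-210/28.7)(75.45/726.0).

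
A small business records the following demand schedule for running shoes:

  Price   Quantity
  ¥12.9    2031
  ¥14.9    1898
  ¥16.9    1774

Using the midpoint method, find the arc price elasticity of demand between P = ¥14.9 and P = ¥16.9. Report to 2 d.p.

At P = 14.9, Q = 1898; at P = 16.9, Q = 1774.
ΔQ = -124, ΔP = 2.0. Midpoints: P̄ = 15.90, Q̄ = 1836.0.
ε = (ΔQ/ΔP)(P̄/Q̄) = (-124/2.0)(15.90/1836.0).

-0.54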